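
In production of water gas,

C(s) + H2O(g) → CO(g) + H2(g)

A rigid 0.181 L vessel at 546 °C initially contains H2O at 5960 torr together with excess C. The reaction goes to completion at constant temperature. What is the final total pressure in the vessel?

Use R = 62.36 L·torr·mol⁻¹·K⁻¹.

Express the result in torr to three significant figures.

11900 torr

Rigid vessel, constant T ⇒ P scales with total gas moles (1 → 2).
P_final = (2/1) × 5960 = 11920 torr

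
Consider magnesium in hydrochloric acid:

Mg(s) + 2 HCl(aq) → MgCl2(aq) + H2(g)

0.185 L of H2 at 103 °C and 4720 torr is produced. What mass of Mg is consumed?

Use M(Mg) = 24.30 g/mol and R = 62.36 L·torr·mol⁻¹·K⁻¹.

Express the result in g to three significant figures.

n(H2) = PV/RT = (4720 × 0.185) / (62.36 × 376.15) = 0.03723 mol
n(Mg) = (1/1) × 0.03723 = 0.03723 mol
m(Mg) = 0.03723 × 24.30 = 0.9047 g

0.905 g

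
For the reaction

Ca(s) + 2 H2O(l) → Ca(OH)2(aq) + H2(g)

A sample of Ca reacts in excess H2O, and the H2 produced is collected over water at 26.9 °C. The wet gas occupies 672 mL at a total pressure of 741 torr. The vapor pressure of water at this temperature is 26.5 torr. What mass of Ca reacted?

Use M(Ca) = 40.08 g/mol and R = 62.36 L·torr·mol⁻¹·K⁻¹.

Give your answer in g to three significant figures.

1.03 g

P(H2) = 741 − 26.5 = 714.5 torr
n(H2) = PV/RT = (714.5 × 0.6720) / (62.36 × 300.05) = 0.02566 mol
n(Ca) = (1/1) × 0.02566 = 0.02566 mol
m(Ca) = 0.02566 × 40.08 = 1.028 g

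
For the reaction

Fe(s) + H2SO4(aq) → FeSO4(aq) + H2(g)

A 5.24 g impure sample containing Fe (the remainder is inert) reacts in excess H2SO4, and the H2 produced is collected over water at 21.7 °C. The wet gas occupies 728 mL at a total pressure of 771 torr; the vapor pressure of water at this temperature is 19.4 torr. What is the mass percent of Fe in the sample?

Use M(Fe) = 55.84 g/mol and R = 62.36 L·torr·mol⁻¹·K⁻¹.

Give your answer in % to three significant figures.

P(H2) = 771 − 19.4 = 751.6 torr
n(H2) = PV/RT = (751.6 × 0.7280) / (62.36 × 294.85) = 0.02976 mol
n(Fe) = (1/1) × 0.02976 = 0.02976 mol
m(Fe) = 0.02976 × 55.84 = 1.662 g
%Fe = 1.662 / 5.24 × 100 = 31.72%

31.7 %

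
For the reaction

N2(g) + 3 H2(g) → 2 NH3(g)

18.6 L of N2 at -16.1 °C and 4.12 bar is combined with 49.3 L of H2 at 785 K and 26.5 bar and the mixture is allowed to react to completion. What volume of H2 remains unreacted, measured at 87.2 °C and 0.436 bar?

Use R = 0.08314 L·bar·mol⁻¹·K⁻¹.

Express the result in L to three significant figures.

636 L

n(N2) = PV/RT = (4.12 × 18.6) / (0.08314 × 257.05) = 3.586 mol
n(H2) = PV/RT = (26.5 × 49.3) / (0.08314 × 785) = 20.02 mol
For 3.586 mol N2, stoichiometry requires (3/1) × 3.586 = 10.76 mol H2; 20.02 mol is available, so N2 is limiting.
n(H2) consumed = (3/1) × 3.586 = 10.76 mol; remaining = 20.02 − 10.76 = 9.260 mol
V(H2) = nRT/P = 9.260 × 0.08314 × 360.35 / 0.436 = 636.3 L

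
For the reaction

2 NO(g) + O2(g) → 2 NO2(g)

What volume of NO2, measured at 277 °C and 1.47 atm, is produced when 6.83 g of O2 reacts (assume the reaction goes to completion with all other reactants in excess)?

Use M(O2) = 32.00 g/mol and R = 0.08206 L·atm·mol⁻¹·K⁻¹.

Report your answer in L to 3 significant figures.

13.1 L

n(O2) = 6.830 / 32.00 = 0.2134 mol
n(NO2) = (2/1) × 0.2134 = 0.4268 mol
V = nRT/P = 0.4268 × 0.08206 × 550.15 / 1.47 = 13.11 L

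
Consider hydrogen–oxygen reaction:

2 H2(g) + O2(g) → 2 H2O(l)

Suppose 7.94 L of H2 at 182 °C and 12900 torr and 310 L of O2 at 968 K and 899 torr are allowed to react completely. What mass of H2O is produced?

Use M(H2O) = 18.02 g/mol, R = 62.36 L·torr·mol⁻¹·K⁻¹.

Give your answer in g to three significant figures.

65.0 g

n(H2) = PV/RT = (12900 × 7.94) / (62.36 × 455.15) = 3.609 mol
n(O2) = PV/RT = (899 × 310) / (62.36 × 968) = 4.617 mol
For 3.609 mol H2, stoichiometry requires (1/2) × 3.609 = 1.804 mol O2; 4.617 mol is available, so H2 is limiting.
n(H2O) = (2/2) × 3.609 = 3.609 mol
m(H2O) = 3.609 × 18.02 = 65.03 g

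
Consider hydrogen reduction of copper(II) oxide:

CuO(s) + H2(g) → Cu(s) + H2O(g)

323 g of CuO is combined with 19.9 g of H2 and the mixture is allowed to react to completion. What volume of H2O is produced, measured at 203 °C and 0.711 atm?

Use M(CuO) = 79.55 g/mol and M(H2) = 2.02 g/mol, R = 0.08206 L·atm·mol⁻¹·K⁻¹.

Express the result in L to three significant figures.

n(CuO) = 323 / 79.55 = 4.060 mol
n(H2) = 19.9 / 2.02 = 9.851 mol
For 4.060 mol CuO, stoichiometry requires (1/1) × 4.060 = 4.060 mol H2; 9.851 mol is available, so CuO is limiting.
n(H2O) = (1/1) × 4.060 = 4.060 mol
V(H2O) = nRT/P = 4.060 × 0.08206 × 476.15 / 0.711 = 223.1 L

223 L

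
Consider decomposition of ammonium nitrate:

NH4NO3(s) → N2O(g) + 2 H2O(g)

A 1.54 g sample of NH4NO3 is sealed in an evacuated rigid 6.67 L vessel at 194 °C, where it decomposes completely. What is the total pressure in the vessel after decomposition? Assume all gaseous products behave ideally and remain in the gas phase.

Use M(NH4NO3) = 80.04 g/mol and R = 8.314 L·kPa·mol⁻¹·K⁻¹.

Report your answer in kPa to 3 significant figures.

33.6 kPa

n(NH4NO3) = 1.54 / 80.04 = 0.01924 mol
n(gas produced) = (3/1) × 0.01924 = 0.05772 mol
P = nRT/V = 0.05772 × 8.314 × 467.15 / 6.67 = 33.61 kPa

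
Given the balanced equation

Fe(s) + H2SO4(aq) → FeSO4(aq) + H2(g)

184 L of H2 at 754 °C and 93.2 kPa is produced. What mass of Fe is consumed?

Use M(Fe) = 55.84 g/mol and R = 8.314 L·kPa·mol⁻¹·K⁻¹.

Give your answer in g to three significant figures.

n(H2) = PV/RT = (93.2 × 184) / (8.314 × 1027.15) = 2.008 mol
n(Fe) = (1/1) × 2.008 = 2.008 mol
m(Fe) = 2.008 × 55.84 = 112.1 g

112 g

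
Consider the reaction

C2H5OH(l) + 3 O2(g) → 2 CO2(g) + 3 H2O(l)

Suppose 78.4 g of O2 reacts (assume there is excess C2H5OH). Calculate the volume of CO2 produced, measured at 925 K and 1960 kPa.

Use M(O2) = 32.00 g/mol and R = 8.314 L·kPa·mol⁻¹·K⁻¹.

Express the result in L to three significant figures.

n(O2) = 78.40 / 32.00 = 2.450 mol
n(CO2) = (2/3) × 2.450 = 1.633 mol
V = nRT/P = 1.633 × 8.314 × 925 / 1960 = 6.407 L

6.41 L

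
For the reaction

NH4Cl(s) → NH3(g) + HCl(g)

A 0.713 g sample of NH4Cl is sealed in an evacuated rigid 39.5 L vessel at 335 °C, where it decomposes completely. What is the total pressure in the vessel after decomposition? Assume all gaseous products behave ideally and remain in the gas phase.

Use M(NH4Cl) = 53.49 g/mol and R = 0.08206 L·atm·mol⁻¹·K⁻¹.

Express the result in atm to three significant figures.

n(NH4Cl) = 0.713 / 53.49 = 0.01333 mol
n(gas produced) = (2/1) × 0.01333 = 0.02666 mol
P = nRT/V = 0.02666 × 0.08206 × 608.15 / 39.5 = 0.03368 atm

0.0337 atm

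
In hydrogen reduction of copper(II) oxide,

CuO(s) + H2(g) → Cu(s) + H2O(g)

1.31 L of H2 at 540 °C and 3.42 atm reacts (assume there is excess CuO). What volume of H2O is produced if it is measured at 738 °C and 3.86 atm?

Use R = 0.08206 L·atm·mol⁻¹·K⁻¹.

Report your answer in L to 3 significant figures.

n(H2) = PV/RT = (3.42 × 1.31) / (0.08206 × 813.15) = 0.06714 mol
n(H2O) = (1/1) × 0.06714 = 0.06714 mol
V = nRT/P = 0.06714 × 0.08206 × 1011.15 / 3.86 = 1.443 L

1.44 L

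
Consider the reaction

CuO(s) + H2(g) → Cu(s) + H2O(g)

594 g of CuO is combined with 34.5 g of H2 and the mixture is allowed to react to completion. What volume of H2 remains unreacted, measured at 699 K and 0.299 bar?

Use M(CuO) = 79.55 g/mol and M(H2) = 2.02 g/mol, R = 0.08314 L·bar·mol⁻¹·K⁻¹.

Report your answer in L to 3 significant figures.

1870 L

n(CuO) = 594 / 79.55 = 7.467 mol
n(H2) = 34.5 / 2.02 = 17.08 mol
For 7.467 mol CuO, stoichiometry requires (1/1) × 7.467 = 7.467 mol H2; 17.08 mol is available, so CuO is limiting.
n(H2) consumed = (1/1) × 7.467 = 7.467 mol; remaining = 17.08 − 7.467 = 9.613 mol
V(H2) = nRT/P = 9.613 × 0.08314 × 699 / 0.299 = 1868 L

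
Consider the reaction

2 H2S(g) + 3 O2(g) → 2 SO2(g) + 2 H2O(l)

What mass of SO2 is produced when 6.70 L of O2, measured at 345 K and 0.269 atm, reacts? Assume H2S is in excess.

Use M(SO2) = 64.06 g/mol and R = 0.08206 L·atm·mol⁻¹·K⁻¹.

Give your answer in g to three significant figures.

2.72 g

n(O2) = PV/RT = (0.269 × 6.70) / (0.08206 × 345) = 0.06366 mol
n(SO2) = (2/3) × 0.06366 = 0.04244 mol
m(SO2) = 0.04244 × 64.06 = 2.719 g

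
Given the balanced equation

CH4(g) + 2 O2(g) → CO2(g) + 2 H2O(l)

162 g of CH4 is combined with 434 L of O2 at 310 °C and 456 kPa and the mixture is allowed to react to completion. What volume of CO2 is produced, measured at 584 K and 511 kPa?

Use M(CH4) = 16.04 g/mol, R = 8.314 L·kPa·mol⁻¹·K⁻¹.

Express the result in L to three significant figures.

n(CH4) = 162 / 16.04 = 10.10 mol
n(O2) = PV/RT = (456 × 434) / (8.314 × 583.15) = 40.82 mol
For 10.10 mol CH4, stoichiometry requires (2/1) × 10.10 = 20.20 mol O2; 40.82 mol is available, so CH4 is limiting.
n(CO2) = (1/1) × 10.10 = 10.10 mol
V(CO2) = nRT/P = 10.10 × 8.314 × 584 / 511 = 95.97 L

96.0 L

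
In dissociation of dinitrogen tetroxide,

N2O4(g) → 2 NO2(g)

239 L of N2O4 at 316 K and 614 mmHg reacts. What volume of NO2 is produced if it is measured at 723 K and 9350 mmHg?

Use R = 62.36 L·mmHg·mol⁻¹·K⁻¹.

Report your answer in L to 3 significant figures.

n(N2O4) = PV/RT = (614 × 239) / (62.36 × 316) = 7.447 mol
n(NO2) = (2/1) × 7.447 = 14.89 mol
V = nRT/P = 14.89 × 62.36 × 723 / 9350 = 71.80 L

71.8 L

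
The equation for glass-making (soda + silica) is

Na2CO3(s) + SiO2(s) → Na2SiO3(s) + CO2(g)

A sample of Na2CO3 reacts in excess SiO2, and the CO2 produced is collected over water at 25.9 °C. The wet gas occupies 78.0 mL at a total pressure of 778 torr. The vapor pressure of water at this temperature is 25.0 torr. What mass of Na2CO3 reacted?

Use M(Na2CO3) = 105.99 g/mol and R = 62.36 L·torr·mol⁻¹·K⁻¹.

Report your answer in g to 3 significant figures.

P(CO2) = 778 − 25.0 = 753.0 torr
n(CO2) = PV/RT = (753.0 × 0.07800) / (62.36 × 299.05) = 0.003149 mol
n(Na2CO3) = (1/1) × 0.003149 = 0.003149 mol
m(Na2CO3) = 0.003149 × 105.99 = 0.3338 g

0.334 g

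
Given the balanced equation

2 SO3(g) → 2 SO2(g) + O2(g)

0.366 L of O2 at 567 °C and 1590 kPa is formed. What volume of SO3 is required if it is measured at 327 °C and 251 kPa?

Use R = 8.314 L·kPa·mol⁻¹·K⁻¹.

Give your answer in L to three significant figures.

3.31 L

n(O2) = PV/RT = (1590 × 0.366) / (8.314 × 840.15) = 0.08331 mol
n(SO3) = (2/1) × 0.08331 = 0.1666 mol
V = nRT/P = 0.1666 × 8.314 × 600.15 / 251 = 3.312 L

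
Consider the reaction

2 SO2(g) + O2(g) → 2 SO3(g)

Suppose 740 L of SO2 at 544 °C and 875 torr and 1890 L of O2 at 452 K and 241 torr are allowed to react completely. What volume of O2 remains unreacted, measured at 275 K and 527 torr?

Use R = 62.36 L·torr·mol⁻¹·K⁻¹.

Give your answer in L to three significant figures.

319 L

n(SO2) = PV/RT = (875 × 740) / (62.36 × 817.15) = 12.71 mol
n(O2) = PV/RT = (241 × 1890) / (62.36 × 452) = 16.16 mol
For 12.71 mol SO2, stoichiometry requires (1/2) × 12.71 = 6.355 mol O2; 16.16 mol is available, so SO2 is limiting.
n(O2) consumed = (1/2) × 12.71 = 6.355 mol; remaining = 16.16 − 6.355 = 9.805 mol
V(O2) = nRT/P = 9.805 × 62.36 × 275 / 527 = 319.1 L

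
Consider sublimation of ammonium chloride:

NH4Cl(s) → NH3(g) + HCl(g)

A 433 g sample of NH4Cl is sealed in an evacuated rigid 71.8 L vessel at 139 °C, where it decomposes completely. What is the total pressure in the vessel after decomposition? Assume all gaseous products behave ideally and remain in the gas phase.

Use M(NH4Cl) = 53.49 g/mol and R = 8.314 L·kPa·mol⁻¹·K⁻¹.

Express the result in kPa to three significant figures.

n(NH4Cl) = 433 / 53.49 = 8.095 mol
n(gas produced) = (2/1) × 8.095 = 16.19 mol
P = nRT/V = 16.19 × 8.314 × 412.15 / 71.8 = 772.7 kPa

773 kPa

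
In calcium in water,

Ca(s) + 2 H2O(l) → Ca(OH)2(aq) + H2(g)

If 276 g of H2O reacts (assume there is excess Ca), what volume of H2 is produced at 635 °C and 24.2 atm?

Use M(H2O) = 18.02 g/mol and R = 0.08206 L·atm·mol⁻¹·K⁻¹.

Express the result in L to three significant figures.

n(H2O) = 276.0 / 18.02 = 15.32 mol
n(H2) = (1/2) × 15.32 = 7.660 mol
V = nRT/P = 7.660 × 0.08206 × 908.15 / 24.2 = 23.59 L

23.6 L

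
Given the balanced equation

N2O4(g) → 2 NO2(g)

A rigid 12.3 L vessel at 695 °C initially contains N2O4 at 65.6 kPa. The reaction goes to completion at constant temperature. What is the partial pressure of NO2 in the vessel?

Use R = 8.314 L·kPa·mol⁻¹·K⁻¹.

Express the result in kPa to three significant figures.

131 kPa

n(N2O4)₀ = PV/RT = (65.6 × 12.3) / (8.314 × 968.15) = 0.1002 mol
n(NO2) = (2/1) × 0.1002 = 0.2004 mol
P(NO2) = nRT/V = 0.2004 × 8.314 × 968.15 / 12.3 = 131.1 kPa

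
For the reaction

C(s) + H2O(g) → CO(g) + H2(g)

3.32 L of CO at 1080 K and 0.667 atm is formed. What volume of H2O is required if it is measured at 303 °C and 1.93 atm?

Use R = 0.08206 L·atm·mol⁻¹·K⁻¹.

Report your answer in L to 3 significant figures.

n(CO) = PV/RT = (0.667 × 3.32) / (0.08206 × 1080) = 0.02499 mol
n(H2O) = (1/1) × 0.02499 = 0.02499 mol
V = nRT/P = 0.02499 × 0.08206 × 576.15 / 1.93 = 0.6122 L

0.612 L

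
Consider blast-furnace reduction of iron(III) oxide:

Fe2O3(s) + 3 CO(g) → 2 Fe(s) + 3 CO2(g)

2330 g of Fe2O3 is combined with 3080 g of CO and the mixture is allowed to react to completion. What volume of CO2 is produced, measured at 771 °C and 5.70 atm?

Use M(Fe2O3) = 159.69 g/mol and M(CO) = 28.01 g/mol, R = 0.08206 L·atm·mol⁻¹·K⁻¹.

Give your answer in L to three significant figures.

658 L

n(Fe2O3) = 2330 / 159.69 = 14.59 mol
n(CO) = 3080 / 28.01 = 110.0 mol
For 14.59 mol Fe2O3, stoichiometry requires (3/1) × 14.59 = 43.77 mol CO; 110.0 mol is available, so Fe2O3 is limiting.
n(CO2) = (3/1) × 14.59 = 43.77 mol
V(CO2) = nRT/P = 43.77 × 0.08206 × 1044.15 / 5.70 = 658.0 L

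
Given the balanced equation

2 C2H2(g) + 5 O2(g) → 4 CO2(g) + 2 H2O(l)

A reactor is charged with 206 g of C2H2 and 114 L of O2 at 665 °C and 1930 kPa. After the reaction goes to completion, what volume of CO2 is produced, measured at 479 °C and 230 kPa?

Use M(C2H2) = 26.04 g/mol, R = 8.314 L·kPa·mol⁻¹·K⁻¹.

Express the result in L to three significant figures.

430 L

n(C2H2) = 206 / 26.04 = 7.911 mol
n(O2) = PV/RT = (1930 × 114) / (8.314 × 938.15) = 28.21 mol
For 7.911 mol C2H2, stoichiometry requires (5/2) × 7.911 = 19.78 mol O2; 28.21 mol is available, so C2H2 is limiting.
n(CO2) = (4/2) × 7.911 = 15.82 mol
V(CO2) = nRT/P = 15.82 × 8.314 × 752.15 / 230 = 430.1 L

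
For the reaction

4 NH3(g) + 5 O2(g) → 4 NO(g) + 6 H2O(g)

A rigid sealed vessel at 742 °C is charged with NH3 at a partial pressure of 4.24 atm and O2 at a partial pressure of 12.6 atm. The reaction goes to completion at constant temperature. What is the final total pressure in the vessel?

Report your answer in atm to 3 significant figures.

17.9 atm

With V and T fixed, P_i ∝ n_i, so the mole ratios apply directly to partial pressures at 742 °C.
P(O2) required for 4.24 atm of NH3 = (5/4) × 4.24 = 5.300 atm; available 12.6 atm, so NH3 is limiting.
P(O2) remaining = 12.6 − (5/4) × 4.24 = 7.300 atm
P(gaseous products) = (4+6)/4 × 4.24 = 10.60 atm
P_total at 742 °C = 7.300 + 10.60 = 17.90 atm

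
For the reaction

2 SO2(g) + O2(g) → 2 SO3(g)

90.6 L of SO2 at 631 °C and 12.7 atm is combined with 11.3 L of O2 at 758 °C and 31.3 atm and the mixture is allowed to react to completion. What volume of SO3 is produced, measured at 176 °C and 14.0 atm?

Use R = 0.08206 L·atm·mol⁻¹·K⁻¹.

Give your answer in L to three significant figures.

22.0 L

n(SO2) = PV/RT = (12.7 × 90.6) / (0.08206 × 904.15) = 15.51 mol
n(O2) = PV/RT = (31.3 × 11.3) / (0.08206 × 1031.15) = 4.180 mol
For 15.51 mol SO2, stoichiometry requires (1/2) × 15.51 = 7.755 mol O2; 4.180 mol is available, so O2 is limiting.
n(SO3) = (2/1) × 4.180 = 8.360 mol
V(SO3) = nRT/P = 8.360 × 0.08206 × 449.15 / 14.0 = 22.01 L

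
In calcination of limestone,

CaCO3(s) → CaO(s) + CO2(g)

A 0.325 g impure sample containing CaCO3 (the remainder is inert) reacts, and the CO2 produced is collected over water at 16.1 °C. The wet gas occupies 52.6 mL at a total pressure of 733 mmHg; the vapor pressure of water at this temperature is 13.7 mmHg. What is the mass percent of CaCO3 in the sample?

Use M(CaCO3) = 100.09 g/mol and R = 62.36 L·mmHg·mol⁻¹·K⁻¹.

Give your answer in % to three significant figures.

64.6 %

P(CO2) = 733 − 13.7 = 719.3 mmHg
n(CO2) = PV/RT = (719.3 × 0.05260) / (62.36 × 289.25) = 0.002098 mol
n(CaCO3) = (1/1) × 0.002098 = 0.002098 mol
m(CaCO3) = 0.002098 × 100.09 = 0.2100 g
%CaCO3 = 0.2100 / 0.325 × 100 = 64.62%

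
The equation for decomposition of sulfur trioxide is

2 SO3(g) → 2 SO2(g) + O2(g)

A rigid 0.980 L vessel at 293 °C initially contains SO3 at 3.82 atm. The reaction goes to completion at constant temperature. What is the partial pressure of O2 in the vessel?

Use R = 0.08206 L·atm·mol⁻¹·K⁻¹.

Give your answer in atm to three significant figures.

1.91 atm

n(SO3)₀ = PV/RT = (3.82 × 0.980) / (0.08206 × 566.15) = 0.08058 mol
n(O2) = (1/2) × 0.08058 = 0.04029 mol
P(O2) = nRT/V = 0.04029 × 0.08206 × 566.15 / 0.980 = 1.910 atm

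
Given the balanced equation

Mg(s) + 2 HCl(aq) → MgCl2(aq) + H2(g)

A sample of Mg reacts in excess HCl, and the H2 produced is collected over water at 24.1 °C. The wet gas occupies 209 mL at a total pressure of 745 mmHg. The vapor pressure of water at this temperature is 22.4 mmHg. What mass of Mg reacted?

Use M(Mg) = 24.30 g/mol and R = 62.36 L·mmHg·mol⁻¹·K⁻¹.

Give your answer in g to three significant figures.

P(H2) = 745 − 22.4 = 722.6 mmHg
n(H2) = PV/RT = (722.6 × 0.2090) / (62.36 × 297.25) = 0.008147 mol
n(Mg) = (1/1) × 0.008147 = 0.008147 mol
m(Mg) = 0.008147 × 24.30 = 0.1980 g

0.198 g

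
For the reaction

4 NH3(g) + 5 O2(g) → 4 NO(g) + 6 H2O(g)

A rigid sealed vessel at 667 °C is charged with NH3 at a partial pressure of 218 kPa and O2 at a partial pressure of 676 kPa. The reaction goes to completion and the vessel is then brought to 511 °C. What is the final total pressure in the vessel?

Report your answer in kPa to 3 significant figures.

With V and T fixed, P_i ∝ n_i, so the mole ratios apply directly to partial pressures at 667 °C.
P(O2) required for 218 kPa of NH3 = (5/4) × 218 = 272.5 kPa; available 676 kPa, so NH3 is limiting.
P(O2) remaining = 676 − (5/4) × 218 = 403.5 kPa
P(gaseous products) = (4+6)/4 × 218 = 545.0 kPa
P_total at 667 °C = 403.5 + 545.0 = 948.5 kPa
Scaling to 511 °C: P = 948.5 × 784.15/940.15 = 791.1 kPa

791 kPa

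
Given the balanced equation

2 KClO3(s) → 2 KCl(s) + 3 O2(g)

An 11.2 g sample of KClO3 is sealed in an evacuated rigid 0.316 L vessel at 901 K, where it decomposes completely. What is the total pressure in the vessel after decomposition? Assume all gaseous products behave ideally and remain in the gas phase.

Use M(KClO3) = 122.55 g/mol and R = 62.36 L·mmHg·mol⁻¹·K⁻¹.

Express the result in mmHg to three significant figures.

n(KClO3) = 11.2 / 122.55 = 0.09139 mol
n(gas produced) = (3/2) × 0.09139 = 0.1371 mol
P = nRT/V = 0.1371 × 62.36 × 901 / 0.316 = 24380 mmHg

24400 mmHg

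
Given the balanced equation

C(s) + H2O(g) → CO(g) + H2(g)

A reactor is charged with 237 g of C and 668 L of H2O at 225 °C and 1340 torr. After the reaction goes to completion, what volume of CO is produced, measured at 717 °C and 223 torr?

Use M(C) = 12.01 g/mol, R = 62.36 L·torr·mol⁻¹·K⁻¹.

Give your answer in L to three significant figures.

5460 L

n(C) = 237 / 12.01 = 19.73 mol
n(H2O) = PV/RT = (1340 × 668) / (62.36 × 498.15) = 28.81 mol
For 19.73 mol C, stoichiometry requires (1/1) × 19.73 = 19.73 mol H2O; 28.81 mol is available, so C is limiting.
n(CO) = (1/1) × 19.73 = 19.73 mol
V(CO) = nRT/P = 19.73 × 62.36 × 990.15 / 223 = 5463 L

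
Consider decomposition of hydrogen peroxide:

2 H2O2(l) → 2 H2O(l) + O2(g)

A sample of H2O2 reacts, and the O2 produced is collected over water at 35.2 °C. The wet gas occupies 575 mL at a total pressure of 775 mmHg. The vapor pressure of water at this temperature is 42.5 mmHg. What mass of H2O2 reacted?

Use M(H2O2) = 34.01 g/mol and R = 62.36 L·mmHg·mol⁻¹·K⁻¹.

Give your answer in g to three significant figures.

P(O2) = 775 − 42.5 = 732.5 mmHg
n(O2) = PV/RT = (732.5 × 0.5750) / (62.36 × 308.35) = 0.02190 mol
n(H2O2) = (2/1) × 0.02190 = 0.04380 mol
m(H2O2) = 0.04380 × 34.01 = 1.490 g

1.49 g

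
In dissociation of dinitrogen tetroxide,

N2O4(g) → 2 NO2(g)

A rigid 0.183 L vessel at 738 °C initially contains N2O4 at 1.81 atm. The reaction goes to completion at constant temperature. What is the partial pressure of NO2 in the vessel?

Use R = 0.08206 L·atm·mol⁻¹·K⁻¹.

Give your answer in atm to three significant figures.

3.62 atm

n(N2O4)₀ = PV/RT = (1.81 × 0.183) / (0.08206 × 1011.15) = 0.003992 mol
n(NO2) = (2/1) × 0.003992 = 0.007984 mol
P(NO2) = nRT/V = 0.007984 × 0.08206 × 1011.15 / 0.183 = 3.620 atm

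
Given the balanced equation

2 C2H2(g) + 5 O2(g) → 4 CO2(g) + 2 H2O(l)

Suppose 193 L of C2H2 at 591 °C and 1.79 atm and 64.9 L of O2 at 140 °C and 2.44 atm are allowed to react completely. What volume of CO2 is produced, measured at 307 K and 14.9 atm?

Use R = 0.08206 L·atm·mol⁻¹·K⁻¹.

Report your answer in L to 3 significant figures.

n(C2H2) = PV/RT = (1.79 × 193) / (0.08206 × 864.15) = 4.872 mol
n(O2) = PV/RT = (2.44 × 64.9) / (0.08206 × 413.15) = 4.671 mol
For 4.872 mol C2H2, stoichiometry requires (5/2) × 4.872 = 12.18 mol O2; 4.671 mol is available, so O2 is limiting.
n(CO2) = (4/5) × 4.671 = 3.737 mol
V(CO2) = nRT/P = 3.737 × 0.08206 × 307 / 14.9 = 6.318 L

6.32 L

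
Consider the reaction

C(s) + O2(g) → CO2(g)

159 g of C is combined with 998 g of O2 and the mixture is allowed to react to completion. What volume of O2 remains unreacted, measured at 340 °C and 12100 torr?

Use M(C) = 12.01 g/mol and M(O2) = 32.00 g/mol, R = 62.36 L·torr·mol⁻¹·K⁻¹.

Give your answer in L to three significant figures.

56.7 L

n(C) = 159 / 12.01 = 13.24 mol
n(O2) = 998 / 32.00 = 31.19 mol
For 13.24 mol C, stoichiometry requires (1/1) × 13.24 = 13.24 mol O2; 31.19 mol is available, so C is limiting.
n(O2) consumed = (1/1) × 13.24 = 13.24 mol; remaining = 31.19 − 13.24 = 17.95 mol
V(O2) = nRT/P = 17.95 × 62.36 × 613.15 / 12100 = 56.72 L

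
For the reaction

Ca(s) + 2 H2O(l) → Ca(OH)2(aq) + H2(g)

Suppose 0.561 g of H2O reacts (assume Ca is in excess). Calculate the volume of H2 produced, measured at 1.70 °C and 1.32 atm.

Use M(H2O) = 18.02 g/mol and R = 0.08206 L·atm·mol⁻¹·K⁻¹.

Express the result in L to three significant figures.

n(H2O) = 0.5610 / 18.02 = 0.03113 mol
n(H2) = (1/2) × 0.03113 = 0.01557 mol
V = nRT/P = 0.01557 × 0.08206 × 274.85 / 1.32 = 0.2660 L

0.266 L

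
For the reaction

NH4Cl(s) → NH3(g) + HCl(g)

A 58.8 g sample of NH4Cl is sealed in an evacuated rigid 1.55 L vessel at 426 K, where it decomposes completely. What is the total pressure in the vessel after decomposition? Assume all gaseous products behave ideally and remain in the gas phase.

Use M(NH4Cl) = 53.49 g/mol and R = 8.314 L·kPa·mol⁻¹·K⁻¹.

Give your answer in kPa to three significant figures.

5020 kPa

n(NH4Cl) = 58.8 / 53.49 = 1.099 mol
n(gas produced) = (2/1) × 1.099 = 2.198 mol
P = nRT/V = 2.198 × 8.314 × 426 / 1.55 = 5022 kPa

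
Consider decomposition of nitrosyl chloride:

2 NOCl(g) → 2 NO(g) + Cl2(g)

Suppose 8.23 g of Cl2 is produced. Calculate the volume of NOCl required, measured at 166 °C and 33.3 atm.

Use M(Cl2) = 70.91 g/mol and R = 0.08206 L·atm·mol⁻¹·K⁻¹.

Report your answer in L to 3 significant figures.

0.251 L

n(Cl2) = 8.230 / 70.91 = 0.1161 mol
n(NOCl) = (2/1) × 0.1161 = 0.2322 mol
V = nRT/P = 0.2322 × 0.08206 × 439.15 / 33.3 = 0.2513 L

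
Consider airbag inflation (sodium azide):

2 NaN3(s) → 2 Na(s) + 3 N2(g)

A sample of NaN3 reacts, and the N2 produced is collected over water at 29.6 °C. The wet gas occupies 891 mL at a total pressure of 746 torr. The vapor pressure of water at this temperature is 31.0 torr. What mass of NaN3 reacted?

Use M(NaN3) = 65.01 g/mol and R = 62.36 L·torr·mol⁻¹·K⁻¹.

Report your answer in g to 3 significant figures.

1.46 g

P(N2) = 746 − 31.0 = 715.0 torr
n(N2) = PV/RT = (715.0 × 0.8910) / (62.36 × 302.75) = 0.03374 mol
n(NaN3) = (2/3) × 0.03374 = 0.02249 mol
m(NaN3) = 0.02249 × 65.01 = 1.462 g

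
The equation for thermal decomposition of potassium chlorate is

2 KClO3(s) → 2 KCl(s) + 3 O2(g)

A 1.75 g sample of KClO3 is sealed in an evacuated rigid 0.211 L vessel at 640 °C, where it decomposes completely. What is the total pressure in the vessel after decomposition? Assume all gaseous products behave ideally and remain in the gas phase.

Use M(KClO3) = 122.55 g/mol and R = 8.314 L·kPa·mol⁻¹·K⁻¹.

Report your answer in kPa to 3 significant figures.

771 kPa

n(KClO3) = 1.75 / 122.55 = 0.01428 mol
n(gas produced) = (3/2) × 0.01428 = 0.02142 mol
P = nRT/V = 0.02142 × 8.314 × 913.15 / 0.211 = 770.7 kPa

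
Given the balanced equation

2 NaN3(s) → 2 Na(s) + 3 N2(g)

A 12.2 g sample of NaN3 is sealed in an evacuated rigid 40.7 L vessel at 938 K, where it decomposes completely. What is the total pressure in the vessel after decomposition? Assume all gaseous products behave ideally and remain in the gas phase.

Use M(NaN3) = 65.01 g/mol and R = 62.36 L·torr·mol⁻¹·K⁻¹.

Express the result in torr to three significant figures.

n(NaN3) = 12.2 / 65.01 = 0.1877 mol
n(gas produced) = (3/2) × 0.1877 = 0.2816 mol
P = nRT/V = 0.2816 × 62.36 × 938 / 40.7 = 404.7 torr

405 torr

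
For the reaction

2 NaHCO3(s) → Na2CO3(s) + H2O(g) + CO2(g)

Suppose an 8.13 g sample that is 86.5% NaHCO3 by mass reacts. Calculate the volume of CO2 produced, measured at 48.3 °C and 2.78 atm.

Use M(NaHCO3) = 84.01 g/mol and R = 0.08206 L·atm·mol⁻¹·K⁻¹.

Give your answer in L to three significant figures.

0.397 L

mass of NaHCO3 = 8.13 × 86.5/100 = 7.032 g
n(NaHCO3) = 7.032 / 84.01 = 0.08370 mol
n(CO2) = (1/2) × 0.08370 = 0.04185 mol
V = nRT/P = 0.04185 × 0.08206 × 321.45 / 2.78 = 0.3971 L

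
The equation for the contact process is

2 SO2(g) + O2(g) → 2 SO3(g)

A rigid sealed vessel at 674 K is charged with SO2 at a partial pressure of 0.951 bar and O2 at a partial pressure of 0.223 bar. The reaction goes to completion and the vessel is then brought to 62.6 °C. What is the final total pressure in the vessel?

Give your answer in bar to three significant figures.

0.474 bar

At constant V, partial pressures at 674 K are proportional to moles, so apply stoichiometry directly to pressures.
P(O2) required for 0.951 bar of SO2 = (1/2) × 0.951 = 0.4755 bar; available 0.223 bar, so O2 is limiting.
P(SO2) remaining = 0.951 − (2/1) × 0.223 = 0.5050 bar
P(gaseous products) = (2)/1 × 0.223 = 0.4460 bar
P_total at 674 K = 0.5050 + 0.4460 = 0.9510 bar
Scaling to 62.6 °C: P = 0.9510 × 335.75/674 = 0.4737 bar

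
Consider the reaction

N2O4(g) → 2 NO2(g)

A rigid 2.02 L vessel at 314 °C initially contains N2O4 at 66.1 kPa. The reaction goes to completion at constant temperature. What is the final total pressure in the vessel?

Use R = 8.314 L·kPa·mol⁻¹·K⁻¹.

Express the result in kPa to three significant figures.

At constant T and V, P ∝ n(gas): 1 mol gas → 2 mol gas.
P_final = (2/1) × 66.1 = 132.2 kPa

132 kPa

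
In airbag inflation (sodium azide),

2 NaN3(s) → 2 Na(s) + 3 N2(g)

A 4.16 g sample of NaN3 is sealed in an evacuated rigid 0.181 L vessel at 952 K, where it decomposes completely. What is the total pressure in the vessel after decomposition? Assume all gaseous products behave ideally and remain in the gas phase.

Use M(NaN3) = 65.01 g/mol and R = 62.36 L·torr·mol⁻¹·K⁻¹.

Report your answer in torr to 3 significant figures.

31500 torr

n(NaN3) = 4.16 / 65.01 = 0.06399 mol
n(gas produced) = (3/2) × 0.06399 = 0.09599 mol
P = nRT/V = 0.09599 × 62.36 × 952 / 0.181 = 31480 torr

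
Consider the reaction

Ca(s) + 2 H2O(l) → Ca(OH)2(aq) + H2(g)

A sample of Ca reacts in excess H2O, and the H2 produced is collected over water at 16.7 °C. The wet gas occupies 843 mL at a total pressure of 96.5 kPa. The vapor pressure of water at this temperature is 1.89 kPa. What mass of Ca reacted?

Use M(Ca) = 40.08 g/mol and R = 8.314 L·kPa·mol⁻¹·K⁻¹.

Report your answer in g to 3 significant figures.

1.33 g

P(H2) = 96.5 − 1.89 = 94.61 kPa
n(H2) = PV/RT = (94.61 × 0.8430) / (8.314 × 289.85) = 0.03310 mol
n(Ca) = (1/1) × 0.03310 = 0.03310 mol
m(Ca) = 0.03310 × 40.08 = 1.327 g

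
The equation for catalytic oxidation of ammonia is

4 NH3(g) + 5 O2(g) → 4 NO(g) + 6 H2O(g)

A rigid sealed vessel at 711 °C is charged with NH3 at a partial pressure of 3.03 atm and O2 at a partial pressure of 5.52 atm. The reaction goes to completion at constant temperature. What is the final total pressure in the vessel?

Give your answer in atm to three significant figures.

At constant V, partial pressures at 711 °C are proportional to moles, so apply stoichiometry directly to pressures.
P(O2) required for 3.03 atm of NH3 = (5/4) × 3.03 = 3.787 atm; available 5.52 atm, so NH3 is limiting.
P(O2) remaining = 5.52 − (5/4) × 3.03 = 1.732 atm
P(gaseous products) = (4+6)/4 × 3.03 = 7.575 atm
P_total at 711 °C = 1.732 + 7.575 = 9.307 atm

9.31 atm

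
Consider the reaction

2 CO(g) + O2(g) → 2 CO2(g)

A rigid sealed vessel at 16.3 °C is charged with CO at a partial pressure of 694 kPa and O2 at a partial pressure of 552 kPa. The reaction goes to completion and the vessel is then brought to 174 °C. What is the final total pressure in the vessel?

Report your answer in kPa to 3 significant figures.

1390 kPa

At constant V, partial pressures at 16.3 °C are proportional to moles, so apply stoichiometry directly to pressures.
P(O2) required for 694 kPa of CO = (1/2) × 694 = 347.0 kPa; available 552 kPa, so CO is limiting.
P(O2) remaining = 552 − (1/2) × 694 = 205.0 kPa
P(gaseous products) = (2)/2 × 694 = 694.0 kPa
P_total at 16.3 °C = 205.0 + 694.0 = 899.0 kPa
Scaling to 174 °C: P = 899.0 × 447.15/289.45 = 1389 kPa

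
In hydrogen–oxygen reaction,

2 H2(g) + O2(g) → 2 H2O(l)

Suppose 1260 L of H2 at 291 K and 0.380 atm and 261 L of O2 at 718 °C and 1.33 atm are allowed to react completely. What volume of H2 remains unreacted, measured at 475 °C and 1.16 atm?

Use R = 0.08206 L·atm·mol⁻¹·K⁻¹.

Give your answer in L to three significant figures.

n(H2) = PV/RT = (0.380 × 1260) / (0.08206 × 291) = 20.05 mol
n(O2) = PV/RT = (1.33 × 261) / (0.08206 × 991.15) = 4.268 mol
For 20.05 mol H2, stoichiometry requires (1/2) × 20.05 = 10.03 mol O2; 4.268 mol is available, so O2 is limiting.
n(H2) consumed = (2/1) × 4.268 = 8.536 mol; remaining = 20.05 − 8.536 = 11.51 mol
V(H2) = nRT/P = 11.51 × 0.08206 × 748.15 / 1.16 = 609.2 L

609 L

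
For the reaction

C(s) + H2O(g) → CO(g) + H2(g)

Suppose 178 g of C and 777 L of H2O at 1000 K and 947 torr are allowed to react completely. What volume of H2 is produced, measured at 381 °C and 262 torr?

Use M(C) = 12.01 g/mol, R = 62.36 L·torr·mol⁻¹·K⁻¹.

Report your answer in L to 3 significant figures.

n(C) = 178 / 12.01 = 14.82 mol
n(H2O) = PV/RT = (947 × 777) / (62.36 × 1000) = 11.80 mol
For 14.82 mol C, stoichiometry requires (1/1) × 14.82 = 14.82 mol H2O; 11.80 mol is available, so H2O is limiting.
n(H2) = (1/1) × 11.80 = 11.80 mol
V(H2) = nRT/P = 11.80 × 62.36 × 654.15 / 262 = 1837 L

1840 L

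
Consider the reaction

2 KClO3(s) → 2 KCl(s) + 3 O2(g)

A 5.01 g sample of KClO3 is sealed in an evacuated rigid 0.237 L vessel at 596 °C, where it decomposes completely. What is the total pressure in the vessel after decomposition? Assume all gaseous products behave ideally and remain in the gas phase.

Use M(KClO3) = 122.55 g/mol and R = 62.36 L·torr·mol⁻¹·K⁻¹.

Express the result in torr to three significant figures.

14000 torr

n(KClO3) = 5.01 / 122.55 = 0.04088 mol
n(gas produced) = (3/2) × 0.04088 = 0.06132 mol
P = nRT/V = 0.06132 × 62.36 × 869.15 / 0.237 = 14020 torr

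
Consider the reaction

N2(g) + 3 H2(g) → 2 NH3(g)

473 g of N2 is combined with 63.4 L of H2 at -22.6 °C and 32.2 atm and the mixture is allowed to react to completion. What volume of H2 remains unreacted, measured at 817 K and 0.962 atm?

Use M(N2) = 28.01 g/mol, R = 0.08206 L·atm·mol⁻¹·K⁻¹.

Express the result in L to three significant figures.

n(N2) = 473 / 28.01 = 16.89 mol
n(H2) = PV/RT = (32.2 × 63.4) / (0.08206 × 250.55) = 99.29 mol
For 16.89 mol N2, stoichiometry requires (3/1) × 16.89 = 50.67 mol H2; 99.29 mol is available, so N2 is limiting.
n(H2) consumed = (3/1) × 16.89 = 50.67 mol; remaining = 99.29 − 50.67 = 48.62 mol
V(H2) = nRT/P = 48.62 × 0.08206 × 817 / 0.962 = 3388 L

3390 L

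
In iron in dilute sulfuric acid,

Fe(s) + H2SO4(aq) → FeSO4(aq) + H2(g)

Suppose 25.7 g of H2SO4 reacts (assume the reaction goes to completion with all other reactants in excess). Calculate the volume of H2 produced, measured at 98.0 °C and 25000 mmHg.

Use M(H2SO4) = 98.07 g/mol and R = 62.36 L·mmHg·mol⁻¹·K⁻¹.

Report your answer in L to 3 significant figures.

0.243 L

n(H2SO4) = 25.70 / 98.07 = 0.2621 mol
n(H2) = (1/1) × 0.2621 = 0.2621 mol
V = nRT/P = 0.2621 × 62.36 × 371.15 / 25000 = 0.2427 L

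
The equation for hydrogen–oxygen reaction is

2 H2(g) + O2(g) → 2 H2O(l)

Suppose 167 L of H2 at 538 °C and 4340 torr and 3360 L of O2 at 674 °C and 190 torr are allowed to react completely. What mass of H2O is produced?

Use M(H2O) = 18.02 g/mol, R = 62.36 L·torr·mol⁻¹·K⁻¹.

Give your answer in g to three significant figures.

n(H2) = PV/RT = (4340 × 167) / (62.36 × 811.15) = 14.33 mol
n(O2) = PV/RT = (190 × 3360) / (62.36 × 947.15) = 10.81 mol
For 14.33 mol H2, stoichiometry requires (1/2) × 14.33 = 7.165 mol O2; 10.81 mol is available, so H2 is limiting.
n(H2O) = (2/2) × 14.33 = 14.33 mol
m(H2O) = 14.33 × 18.02 = 258.2 g

258 g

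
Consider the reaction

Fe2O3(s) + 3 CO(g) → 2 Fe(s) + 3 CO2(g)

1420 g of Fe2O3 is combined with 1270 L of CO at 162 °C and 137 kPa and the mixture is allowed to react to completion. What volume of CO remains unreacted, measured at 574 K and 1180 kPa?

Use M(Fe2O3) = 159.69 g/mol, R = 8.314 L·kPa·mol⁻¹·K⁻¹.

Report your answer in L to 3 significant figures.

n(Fe2O3) = 1420 / 159.69 = 8.892 mol
n(CO) = PV/RT = (137 × 1270) / (8.314 × 435.15) = 48.09 mol
For 8.892 mol Fe2O3, stoichiometry requires (3/1) × 8.892 = 26.68 mol CO; 48.09 mol is available, so Fe2O3 is limiting.
n(CO) consumed = (3/1) × 8.892 = 26.68 mol; remaining = 48.09 − 26.68 = 21.41 mol
V(CO) = nRT/P = 21.41 × 8.314 × 574 / 1180 = 86.59 L

86.6 L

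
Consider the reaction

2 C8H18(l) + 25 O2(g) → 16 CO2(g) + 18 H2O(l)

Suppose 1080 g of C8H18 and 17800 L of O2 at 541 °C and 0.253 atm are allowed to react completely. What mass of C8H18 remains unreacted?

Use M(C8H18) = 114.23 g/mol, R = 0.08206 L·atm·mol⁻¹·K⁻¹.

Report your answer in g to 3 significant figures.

n(C8H18) = 1080 / 114.23 = 9.455 mol
n(O2) = PV/RT = (0.253 × 17800) / (0.08206 × 814.15) = 67.41 mol
For 9.455 mol C8H18, stoichiometry requires (25/2) × 9.455 = 118.2 mol O2; 67.41 mol is available, so O2 is limiting.
n(C8H18) consumed = (2/25) × 67.41 = 5.393 mol; remaining = 9.455 − 5.393 = 4.062 mol
m(C8H18) = 4.062 × 114.23 = 464.0 g

464 g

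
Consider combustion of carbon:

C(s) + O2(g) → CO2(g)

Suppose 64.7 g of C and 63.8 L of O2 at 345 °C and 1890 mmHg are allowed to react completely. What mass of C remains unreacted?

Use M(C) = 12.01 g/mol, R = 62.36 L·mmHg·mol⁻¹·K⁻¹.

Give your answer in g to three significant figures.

27.1 g

n(C) = 64.7 / 12.01 = 5.387 mol
n(O2) = PV/RT = (1890 × 63.8) / (62.36 × 618.15) = 3.128 mol
For 5.387 mol C, stoichiometry requires (1/1) × 5.387 = 5.387 mol O2; 3.128 mol is available, so O2 is limiting.
n(C) consumed = (1/1) × 3.128 = 3.128 mol; remaining = 5.387 − 3.128 = 2.259 mol
m(C) = 2.259 × 12.01 = 27.13 g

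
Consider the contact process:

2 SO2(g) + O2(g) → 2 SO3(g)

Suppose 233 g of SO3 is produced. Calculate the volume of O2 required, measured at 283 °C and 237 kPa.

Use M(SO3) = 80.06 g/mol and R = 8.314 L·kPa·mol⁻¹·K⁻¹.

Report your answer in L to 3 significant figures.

28.4 L

n(SO3) = 233.0 / 80.06 = 2.910 mol
n(O2) = (1/2) × 2.910 = 1.455 mol
V = nRT/P = 1.455 × 8.314 × 556.15 / 237 = 28.39 L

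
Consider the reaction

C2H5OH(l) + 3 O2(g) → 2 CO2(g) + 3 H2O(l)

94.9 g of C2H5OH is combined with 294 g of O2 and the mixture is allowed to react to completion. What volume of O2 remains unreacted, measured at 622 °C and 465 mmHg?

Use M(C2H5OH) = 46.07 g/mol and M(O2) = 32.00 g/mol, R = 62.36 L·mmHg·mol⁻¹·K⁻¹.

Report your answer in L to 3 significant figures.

361 L

n(C2H5OH) = 94.9 / 46.07 = 2.060 mol
n(O2) = 294 / 32.00 = 9.188 mol
For 2.060 mol C2H5OH, stoichiometry requires (3/1) × 2.060 = 6.180 mol O2; 9.188 mol is available, so C2H5OH is limiting.
n(O2) consumed = (3/1) × 2.060 = 6.180 mol; remaining = 9.188 − 6.180 = 3.008 mol
V(O2) = nRT/P = 3.008 × 62.36 × 895.15 / 465 = 361.1 L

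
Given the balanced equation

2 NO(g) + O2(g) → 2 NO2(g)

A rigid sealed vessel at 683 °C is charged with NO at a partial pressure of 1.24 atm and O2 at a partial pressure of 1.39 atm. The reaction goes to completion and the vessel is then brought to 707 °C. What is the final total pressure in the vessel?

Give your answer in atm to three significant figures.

With V and T fixed, P_i ∝ n_i, so the mole ratios apply directly to partial pressures at 683 °C.
P(O2) required for 1.24 atm of NO = (1/2) × 1.24 = 0.6200 atm; available 1.39 atm, so NO is limiting.
P(O2) remaining = 1.39 − (1/2) × 1.24 = 0.7700 atm
P(gaseous products) = (2)/2 × 1.24 = 1.240 atm
P_total at 683 °C = 0.7700 + 1.240 = 2.010 atm
Scaling to 707 °C: P = 2.010 × 980.15/956.15 = 2.060 atm

2.06 atm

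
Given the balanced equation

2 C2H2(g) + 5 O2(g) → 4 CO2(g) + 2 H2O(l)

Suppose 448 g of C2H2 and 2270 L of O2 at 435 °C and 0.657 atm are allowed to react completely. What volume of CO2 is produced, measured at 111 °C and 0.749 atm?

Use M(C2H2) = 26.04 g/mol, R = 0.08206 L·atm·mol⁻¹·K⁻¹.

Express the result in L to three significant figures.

864 L

n(C2H2) = 448 / 26.04 = 17.20 mol
n(O2) = PV/RT = (0.657 × 2270) / (0.08206 × 708.15) = 25.66 mol
For 17.20 mol C2H2, stoichiometry requires (5/2) × 17.20 = 43.00 mol O2; 25.66 mol is available, so O2 is limiting.
n(CO2) = (4/5) × 25.66 = 20.53 mol
V(CO2) = nRT/P = 20.53 × 0.08206 × 384.15 / 0.749 = 864.1 L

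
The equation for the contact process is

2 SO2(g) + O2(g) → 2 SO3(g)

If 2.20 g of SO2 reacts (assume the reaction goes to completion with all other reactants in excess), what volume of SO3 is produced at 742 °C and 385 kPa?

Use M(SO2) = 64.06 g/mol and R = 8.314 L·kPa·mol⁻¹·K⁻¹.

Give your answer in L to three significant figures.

n(SO2) = 2.200 / 64.06 = 0.03434 mol
n(SO3) = (2/2) × 0.03434 = 0.03434 mol
V = nRT/P = 0.03434 × 8.314 × 1015.15 / 385 = 0.7528 L

0.753 L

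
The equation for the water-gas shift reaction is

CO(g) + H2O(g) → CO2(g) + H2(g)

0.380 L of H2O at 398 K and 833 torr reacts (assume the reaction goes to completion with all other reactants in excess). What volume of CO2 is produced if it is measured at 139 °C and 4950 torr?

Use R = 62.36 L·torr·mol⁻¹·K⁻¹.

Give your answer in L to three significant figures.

n(H2O) = PV/RT = (833 × 0.380) / (62.36 × 398) = 0.01275 mol
n(CO2) = (1/1) × 0.01275 = 0.01275 mol
V = nRT/P = 0.01275 × 62.36 × 412.15 / 4950 = 0.06620 L

0.0662 L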